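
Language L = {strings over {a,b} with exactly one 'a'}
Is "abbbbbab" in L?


count('a') = 2

No, "abbbbbab" is not in L


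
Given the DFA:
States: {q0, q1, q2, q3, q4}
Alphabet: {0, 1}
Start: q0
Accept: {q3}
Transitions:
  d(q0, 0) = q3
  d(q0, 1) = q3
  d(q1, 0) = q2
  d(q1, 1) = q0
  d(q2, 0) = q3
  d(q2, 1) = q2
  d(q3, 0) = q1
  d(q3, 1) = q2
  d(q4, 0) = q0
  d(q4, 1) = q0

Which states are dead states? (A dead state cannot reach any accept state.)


Forward reachability from each state:
  q0 -> reaches accept state q3 (live)
  q1 -> reaches accept state q3 (live)
  q2 -> reaches accept state q3 (live)
  q3 -> reaches accept state q3 (live)
  q4 -> reaches accept state q3 (live)

None (all states can reach an accept state)


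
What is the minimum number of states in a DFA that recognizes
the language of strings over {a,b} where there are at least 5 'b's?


States: count = 0, 1, ..., 4, and a final '>= 5' state.
Total: 5 + 1 = 6. Accept = '>= 5' state.

6


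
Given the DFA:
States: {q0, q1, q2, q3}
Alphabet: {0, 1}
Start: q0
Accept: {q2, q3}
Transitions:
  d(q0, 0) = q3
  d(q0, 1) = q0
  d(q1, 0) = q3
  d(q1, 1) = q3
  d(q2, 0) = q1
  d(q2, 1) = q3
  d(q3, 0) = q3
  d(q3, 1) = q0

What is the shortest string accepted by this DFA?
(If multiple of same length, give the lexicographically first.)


BFS by string length (lex-first path to each state shown):
  len 0: q0<-""
  len 1: q0<-"1", q3<-"0"
Found accept state at length 1.

"0"


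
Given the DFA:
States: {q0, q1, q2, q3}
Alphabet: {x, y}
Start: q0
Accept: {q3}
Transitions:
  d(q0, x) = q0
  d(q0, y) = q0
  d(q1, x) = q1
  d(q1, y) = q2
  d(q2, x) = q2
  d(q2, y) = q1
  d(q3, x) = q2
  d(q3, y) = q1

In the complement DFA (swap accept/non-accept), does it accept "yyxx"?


Trace: q0 -> q0 -> q0 -> q0 -> q0
Final: q0
Original accept: {q3}
Complement: q0 is not in original accept

Yes, complement accepts (original rejects)


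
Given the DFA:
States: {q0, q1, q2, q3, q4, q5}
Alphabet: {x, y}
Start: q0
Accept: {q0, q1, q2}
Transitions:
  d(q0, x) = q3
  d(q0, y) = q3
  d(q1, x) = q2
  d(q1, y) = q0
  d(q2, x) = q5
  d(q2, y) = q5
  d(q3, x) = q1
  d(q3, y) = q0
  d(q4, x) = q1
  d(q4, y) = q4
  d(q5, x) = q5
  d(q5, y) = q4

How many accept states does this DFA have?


Accept states listed: {q0, q1, q2}
Counting: q0(1) q1(2) q2(3)

3


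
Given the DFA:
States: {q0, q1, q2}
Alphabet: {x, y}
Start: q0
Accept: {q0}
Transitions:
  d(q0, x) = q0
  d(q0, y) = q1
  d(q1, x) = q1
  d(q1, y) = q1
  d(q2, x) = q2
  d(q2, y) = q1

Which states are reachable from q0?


BFS from q0:
  layer 0: {q0}
  layer 1: {q1}

{q0, q1}


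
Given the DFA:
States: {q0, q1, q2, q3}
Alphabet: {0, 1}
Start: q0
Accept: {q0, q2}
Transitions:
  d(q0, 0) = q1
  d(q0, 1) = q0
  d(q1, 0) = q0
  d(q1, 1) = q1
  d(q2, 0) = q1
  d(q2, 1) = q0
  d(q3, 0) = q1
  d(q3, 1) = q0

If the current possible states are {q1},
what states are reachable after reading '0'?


Apply transition on '0' from each current state:
  d(q1, 0) = q0

{q0}


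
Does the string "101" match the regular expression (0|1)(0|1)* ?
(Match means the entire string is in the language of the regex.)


|string| = 3; first = '1'; last = '1'

Yes, "101" matches (0|1)(0|1)*


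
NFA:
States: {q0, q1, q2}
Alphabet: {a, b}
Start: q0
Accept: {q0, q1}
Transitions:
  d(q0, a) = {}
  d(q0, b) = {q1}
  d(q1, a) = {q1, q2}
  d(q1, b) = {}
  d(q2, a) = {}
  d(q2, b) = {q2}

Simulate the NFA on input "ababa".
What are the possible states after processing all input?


Start: {q0}
  --a--> {}
  --b--> {}
  --a--> {}
  --b--> {}
  --a--> {}

{} (empty set, no valid transitions)


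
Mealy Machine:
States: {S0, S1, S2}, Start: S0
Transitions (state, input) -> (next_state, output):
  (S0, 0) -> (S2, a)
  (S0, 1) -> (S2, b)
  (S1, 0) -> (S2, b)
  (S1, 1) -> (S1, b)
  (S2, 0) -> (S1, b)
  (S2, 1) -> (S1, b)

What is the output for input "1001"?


Step-by-step:
  (S0, 1) -> (S2, b)
  (S2, 0) -> (S1, b)
  (S1, 0) -> (S2, b)
  (S2, 1) -> (S1, b)

"bbbb"


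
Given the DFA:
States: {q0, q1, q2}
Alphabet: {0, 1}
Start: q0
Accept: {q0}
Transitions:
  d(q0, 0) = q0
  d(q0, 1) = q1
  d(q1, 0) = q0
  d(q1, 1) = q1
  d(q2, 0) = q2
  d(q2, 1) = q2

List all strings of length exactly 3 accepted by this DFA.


All strings of length 3: 8 total
Accepted: 4

"000", "010", "100", "110"


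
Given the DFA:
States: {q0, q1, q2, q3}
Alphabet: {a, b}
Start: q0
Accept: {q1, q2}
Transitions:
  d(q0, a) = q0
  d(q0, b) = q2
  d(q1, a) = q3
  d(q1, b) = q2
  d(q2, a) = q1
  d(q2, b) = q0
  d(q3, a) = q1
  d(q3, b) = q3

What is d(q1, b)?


Looking up transition d(q1, b)

q2


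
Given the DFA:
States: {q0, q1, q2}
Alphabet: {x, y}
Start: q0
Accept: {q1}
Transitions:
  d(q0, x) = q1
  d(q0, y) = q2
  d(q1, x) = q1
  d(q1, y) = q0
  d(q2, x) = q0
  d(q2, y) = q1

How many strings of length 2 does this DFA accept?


Enumerating all length-2 strings:
  "xx" -> q1 [accept]
  "xy" -> q0 [reject]
  "yx" -> q0 [reject]
  "yy" -> q1 [accept]

2 out of 4


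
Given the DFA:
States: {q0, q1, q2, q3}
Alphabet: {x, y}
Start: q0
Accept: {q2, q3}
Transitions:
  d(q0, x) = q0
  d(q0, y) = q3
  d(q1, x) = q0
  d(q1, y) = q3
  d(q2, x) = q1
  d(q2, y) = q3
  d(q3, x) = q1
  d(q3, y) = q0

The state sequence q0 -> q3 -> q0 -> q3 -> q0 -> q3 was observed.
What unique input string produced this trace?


Trace back each transition to find the symbol:
  q0 --[y]--> q3
  q3 --[y]--> q0
  q0 --[y]--> q3
  q3 --[y]--> q0
  q0 --[y]--> q3

"yyyyy"


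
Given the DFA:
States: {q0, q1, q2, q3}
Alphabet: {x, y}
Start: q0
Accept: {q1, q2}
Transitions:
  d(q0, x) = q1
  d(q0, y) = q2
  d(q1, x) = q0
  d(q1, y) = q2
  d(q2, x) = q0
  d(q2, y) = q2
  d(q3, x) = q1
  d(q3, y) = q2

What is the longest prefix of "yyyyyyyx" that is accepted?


Run the DFA, marking each prefix where the state is accepting:
  "" -> q0 [reject]
  "y" -> q2 [accept]
  "yy" -> q2 [accept]
  "yyy" -> q2 [accept]
  "yyyy" -> q2 [accept]
  "yyyyy" -> q2 [accept]
  "yyyyyy" -> q2 [accept]
  "yyyyyyy" -> q2 [accept]
  "yyyyyyyx" -> q0 [reject]

"yyyyyyy"


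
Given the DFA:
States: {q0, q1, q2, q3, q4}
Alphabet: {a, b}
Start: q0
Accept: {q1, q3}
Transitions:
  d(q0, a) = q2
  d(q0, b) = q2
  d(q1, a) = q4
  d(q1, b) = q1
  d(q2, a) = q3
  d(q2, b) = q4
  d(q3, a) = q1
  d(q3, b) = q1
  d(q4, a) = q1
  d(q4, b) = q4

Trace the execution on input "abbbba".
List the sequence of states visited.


Input: abbbba
d(q0, a) = q2
d(q2, b) = q4
d(q4, b) = q4
d(q4, b) = q4
d(q4, b) = q4
d(q4, a) = q1


q0 -> q2 -> q4 -> q4 -> q4 -> q4 -> q1


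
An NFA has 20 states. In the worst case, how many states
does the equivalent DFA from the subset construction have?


Subset construction: one DFA state per subset of NFA states.
2^20 = 1048576

1048576


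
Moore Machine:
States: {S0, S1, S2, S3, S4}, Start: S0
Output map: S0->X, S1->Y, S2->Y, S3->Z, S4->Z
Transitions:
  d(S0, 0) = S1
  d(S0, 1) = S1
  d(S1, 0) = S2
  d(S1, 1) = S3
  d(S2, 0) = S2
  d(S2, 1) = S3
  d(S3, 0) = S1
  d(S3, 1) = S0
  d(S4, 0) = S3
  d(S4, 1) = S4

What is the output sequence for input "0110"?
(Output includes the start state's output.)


Start: S0 (output X)
  --0--> S1 (output Y)
  --1--> S3 (output Z)
  --1--> S0 (output X)
  --0--> S1 (output Y)

"XYZXY"


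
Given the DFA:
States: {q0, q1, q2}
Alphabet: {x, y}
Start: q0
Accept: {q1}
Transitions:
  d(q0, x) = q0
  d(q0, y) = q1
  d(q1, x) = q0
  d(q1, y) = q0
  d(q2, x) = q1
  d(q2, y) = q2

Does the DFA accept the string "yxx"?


Trace: q0 -> q1 -> q0 -> q0
Final state: q0
Accept states: {q1}

No, rejected (final state q0 is not an accept state)


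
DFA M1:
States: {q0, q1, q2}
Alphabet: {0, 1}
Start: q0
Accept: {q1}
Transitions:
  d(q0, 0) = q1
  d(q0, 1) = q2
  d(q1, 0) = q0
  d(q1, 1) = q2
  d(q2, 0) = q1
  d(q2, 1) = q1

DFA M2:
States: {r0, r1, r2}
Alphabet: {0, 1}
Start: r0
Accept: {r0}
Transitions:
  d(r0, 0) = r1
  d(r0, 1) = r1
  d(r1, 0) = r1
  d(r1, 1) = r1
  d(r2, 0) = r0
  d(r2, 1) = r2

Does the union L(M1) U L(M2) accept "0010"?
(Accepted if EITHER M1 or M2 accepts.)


M1: final=q1 accepted=True
M2: final=r1 accepted=False

Yes, union accepts


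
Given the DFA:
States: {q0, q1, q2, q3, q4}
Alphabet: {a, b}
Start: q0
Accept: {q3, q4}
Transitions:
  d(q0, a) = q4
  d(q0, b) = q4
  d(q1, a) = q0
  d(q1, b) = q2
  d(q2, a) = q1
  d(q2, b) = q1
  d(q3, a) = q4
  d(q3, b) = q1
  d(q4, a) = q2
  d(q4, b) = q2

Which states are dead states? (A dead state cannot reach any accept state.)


Forward reachability from each state:
  q0 -> reaches accept state q4 (live)
  q1 -> reaches accept state q4 (live)
  q2 -> reaches accept state q4 (live)
  q3 -> reaches accept state q3 (live)
  q4 -> reaches accept state q4 (live)

None (all states can reach an accept state)


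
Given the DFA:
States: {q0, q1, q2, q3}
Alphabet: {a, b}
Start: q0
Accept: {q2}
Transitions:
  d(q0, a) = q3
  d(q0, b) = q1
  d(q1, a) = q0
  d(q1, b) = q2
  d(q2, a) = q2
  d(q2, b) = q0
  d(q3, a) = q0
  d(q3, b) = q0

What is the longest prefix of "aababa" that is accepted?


Run the DFA, marking each prefix where the state is accepting:
  "" -> q0 [reject]
  "a" -> q3 [reject]
  "aa" -> q0 [reject]
  "aab" -> q1 [reject]
  "aaba" -> q0 [reject]
  "aabab" -> q1 [reject]
  "aababa" -> q0 [reject]

No prefix is accepted


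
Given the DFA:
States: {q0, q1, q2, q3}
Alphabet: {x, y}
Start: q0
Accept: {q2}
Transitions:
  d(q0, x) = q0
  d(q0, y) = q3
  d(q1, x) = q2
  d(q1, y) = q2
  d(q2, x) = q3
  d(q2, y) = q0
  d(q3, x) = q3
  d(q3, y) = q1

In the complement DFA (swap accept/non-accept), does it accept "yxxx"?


Trace: q0 -> q3 -> q3 -> q3 -> q3
Final: q3
Original accept: {q2}
Complement: q3 is not in original accept

Yes, complement accepts (original rejects)


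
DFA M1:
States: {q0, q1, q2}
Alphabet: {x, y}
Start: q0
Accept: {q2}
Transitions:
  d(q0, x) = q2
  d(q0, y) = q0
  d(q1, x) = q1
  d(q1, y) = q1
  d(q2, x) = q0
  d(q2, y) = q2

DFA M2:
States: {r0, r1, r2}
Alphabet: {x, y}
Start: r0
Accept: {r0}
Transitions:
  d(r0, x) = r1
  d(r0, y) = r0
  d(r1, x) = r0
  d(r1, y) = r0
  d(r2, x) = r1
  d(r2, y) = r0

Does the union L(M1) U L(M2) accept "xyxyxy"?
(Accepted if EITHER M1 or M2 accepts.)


M1: final=q2 accepted=True
M2: final=r0 accepted=True

Yes, union accepts


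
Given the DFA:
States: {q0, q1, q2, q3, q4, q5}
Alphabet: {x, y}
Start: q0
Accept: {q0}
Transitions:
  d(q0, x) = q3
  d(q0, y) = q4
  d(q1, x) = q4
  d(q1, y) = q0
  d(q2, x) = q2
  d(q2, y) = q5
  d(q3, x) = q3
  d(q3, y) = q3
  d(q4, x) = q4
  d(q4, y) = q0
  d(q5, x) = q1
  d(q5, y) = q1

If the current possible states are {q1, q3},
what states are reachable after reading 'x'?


Apply transition on 'x' from each current state:
  d(q1, x) = q4
  d(q3, x) = q3

{q3, q4}


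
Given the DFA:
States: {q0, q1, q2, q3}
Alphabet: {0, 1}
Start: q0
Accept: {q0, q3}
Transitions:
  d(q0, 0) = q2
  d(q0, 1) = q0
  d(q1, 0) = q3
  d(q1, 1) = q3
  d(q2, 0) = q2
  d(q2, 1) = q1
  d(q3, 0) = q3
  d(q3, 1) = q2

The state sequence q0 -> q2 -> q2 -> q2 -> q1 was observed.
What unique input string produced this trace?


Trace back each transition to find the symbol:
  q0 --[0]--> q2
  q2 --[0]--> q2
  q2 --[0]--> q2
  q2 --[1]--> q1

"0001"


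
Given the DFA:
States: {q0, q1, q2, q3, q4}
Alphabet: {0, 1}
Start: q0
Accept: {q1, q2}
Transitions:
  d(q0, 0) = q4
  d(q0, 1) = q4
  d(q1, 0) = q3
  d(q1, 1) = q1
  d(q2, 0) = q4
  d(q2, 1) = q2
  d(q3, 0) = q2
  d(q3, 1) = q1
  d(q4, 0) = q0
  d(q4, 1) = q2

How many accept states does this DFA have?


Accept states listed: {q1, q2}
Counting: q1(1) q2(2)

2


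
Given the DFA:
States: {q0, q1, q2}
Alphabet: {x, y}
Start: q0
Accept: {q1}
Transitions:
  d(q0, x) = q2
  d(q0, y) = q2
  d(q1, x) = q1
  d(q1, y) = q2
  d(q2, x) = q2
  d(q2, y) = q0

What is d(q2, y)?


Looking up transition d(q2, y)

q0


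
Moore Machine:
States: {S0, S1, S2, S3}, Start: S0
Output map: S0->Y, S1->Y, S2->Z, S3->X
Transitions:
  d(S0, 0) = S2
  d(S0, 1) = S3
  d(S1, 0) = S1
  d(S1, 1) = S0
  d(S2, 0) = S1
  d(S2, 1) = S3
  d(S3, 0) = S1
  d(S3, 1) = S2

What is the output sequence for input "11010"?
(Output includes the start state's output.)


Start: S0 (output Y)
  --1--> S3 (output X)
  --1--> S2 (output Z)
  --0--> S1 (output Y)
  --1--> S0 (output Y)
  --0--> S2 (output Z)

"YXZYYZ"


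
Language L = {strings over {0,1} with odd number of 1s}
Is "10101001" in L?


count('1') = 4; 4 mod 2 = 0

No, "10101001" is not in L


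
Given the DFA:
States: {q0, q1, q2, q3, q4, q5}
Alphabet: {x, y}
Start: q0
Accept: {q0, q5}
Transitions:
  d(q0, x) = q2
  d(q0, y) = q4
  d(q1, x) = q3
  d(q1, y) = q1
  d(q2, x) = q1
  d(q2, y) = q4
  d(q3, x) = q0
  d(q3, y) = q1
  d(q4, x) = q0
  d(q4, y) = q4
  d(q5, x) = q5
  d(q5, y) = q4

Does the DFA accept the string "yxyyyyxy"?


Trace: q0 -> q4 -> q0 -> q4 -> q4 -> q4 -> q4 -> q0 -> q4
Final state: q4
Accept states: {q0, q5}

No, rejected (final state q4 is not an accept state)


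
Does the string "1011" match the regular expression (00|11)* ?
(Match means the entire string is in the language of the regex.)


|string| = 4; first = '1'; last = '1'

No, "1011" does not match (00|11)*


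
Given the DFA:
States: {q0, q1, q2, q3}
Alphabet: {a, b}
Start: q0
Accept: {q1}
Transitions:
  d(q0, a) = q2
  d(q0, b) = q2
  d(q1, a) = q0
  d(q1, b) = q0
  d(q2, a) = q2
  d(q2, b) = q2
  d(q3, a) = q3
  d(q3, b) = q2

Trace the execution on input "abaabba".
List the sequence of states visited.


Input: abaabba
d(q0, a) = q2
d(q2, b) = q2
d(q2, a) = q2
d(q2, a) = q2
d(q2, b) = q2
d(q2, b) = q2
d(q2, a) = q2


q0 -> q2 -> q2 -> q2 -> q2 -> q2 -> q2 -> q2


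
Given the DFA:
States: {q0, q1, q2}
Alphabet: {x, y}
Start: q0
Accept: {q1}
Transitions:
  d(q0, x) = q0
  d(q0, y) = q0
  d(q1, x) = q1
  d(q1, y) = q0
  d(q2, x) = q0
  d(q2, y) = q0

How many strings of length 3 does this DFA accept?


Enumerating all length-3 strings:
  "xxx" -> q0 [reject]
  "xxy" -> q0 [reject]
  "xyx" -> q0 [reject]
  "xyy" -> q0 [reject]
  "yxx" -> q0 [reject]
  "yxy" -> q0 [reject]
  "yyx" -> q0 [reject]
  "yyy" -> q0 [reject]

0 out of 8


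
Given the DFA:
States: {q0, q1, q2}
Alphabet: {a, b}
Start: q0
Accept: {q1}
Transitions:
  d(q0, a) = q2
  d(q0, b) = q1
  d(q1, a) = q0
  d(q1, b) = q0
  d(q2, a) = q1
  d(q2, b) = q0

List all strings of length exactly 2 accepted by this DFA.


All strings of length 2: 4 total
Accepted: 1

"aa"


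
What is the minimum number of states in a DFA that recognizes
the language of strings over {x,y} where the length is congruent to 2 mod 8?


States track (length) mod 8.
Need 8 states: one per remainder 0..7; accept = remainder 2.

8


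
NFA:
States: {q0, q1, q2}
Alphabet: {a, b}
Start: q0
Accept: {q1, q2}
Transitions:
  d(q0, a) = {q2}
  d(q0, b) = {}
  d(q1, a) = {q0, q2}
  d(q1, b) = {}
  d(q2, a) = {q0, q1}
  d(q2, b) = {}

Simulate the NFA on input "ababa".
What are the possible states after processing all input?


Start: {q0}
  --a--> {q2}
  --b--> {}
  --a--> {}
  --b--> {}
  --a--> {}

{} (empty set, no valid transitions)


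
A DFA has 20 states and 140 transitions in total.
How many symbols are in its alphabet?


Each state has exactly one transition per symbol.
|alphabet| = transitions / states = 140 / 20 = 7

7


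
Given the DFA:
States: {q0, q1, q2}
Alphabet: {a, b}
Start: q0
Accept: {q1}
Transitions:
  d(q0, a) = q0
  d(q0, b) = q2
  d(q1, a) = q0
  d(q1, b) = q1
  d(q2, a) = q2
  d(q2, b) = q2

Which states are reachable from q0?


BFS from q0:
  layer 0: {q0}
  layer 1: {q2}

{q0, q2}


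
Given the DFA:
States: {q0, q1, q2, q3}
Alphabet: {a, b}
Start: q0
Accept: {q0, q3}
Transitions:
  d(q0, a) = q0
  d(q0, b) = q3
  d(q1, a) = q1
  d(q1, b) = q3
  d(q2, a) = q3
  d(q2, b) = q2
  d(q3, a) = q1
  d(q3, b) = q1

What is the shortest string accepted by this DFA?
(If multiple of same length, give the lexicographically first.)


BFS by string length (lex-first path to each state shown):
  len 0: q0<-""
Found accept state at length 0.

"" (empty string)


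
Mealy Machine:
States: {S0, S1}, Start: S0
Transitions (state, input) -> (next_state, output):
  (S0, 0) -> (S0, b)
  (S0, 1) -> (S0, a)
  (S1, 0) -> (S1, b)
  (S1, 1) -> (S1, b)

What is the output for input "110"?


Step-by-step:
  (S0, 1) -> (S0, a)
  (S0, 1) -> (S0, a)
  (S0, 0) -> (S0, b)

"aab"


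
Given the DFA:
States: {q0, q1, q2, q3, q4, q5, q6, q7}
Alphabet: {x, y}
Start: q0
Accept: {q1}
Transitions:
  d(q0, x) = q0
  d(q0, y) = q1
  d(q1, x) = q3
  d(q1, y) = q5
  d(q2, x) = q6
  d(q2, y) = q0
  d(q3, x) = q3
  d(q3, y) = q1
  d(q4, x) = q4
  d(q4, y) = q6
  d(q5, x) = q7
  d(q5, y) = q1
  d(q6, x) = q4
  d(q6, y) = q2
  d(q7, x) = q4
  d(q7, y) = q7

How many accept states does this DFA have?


Accept states listed: {q1}
Counting: q1(1)

1


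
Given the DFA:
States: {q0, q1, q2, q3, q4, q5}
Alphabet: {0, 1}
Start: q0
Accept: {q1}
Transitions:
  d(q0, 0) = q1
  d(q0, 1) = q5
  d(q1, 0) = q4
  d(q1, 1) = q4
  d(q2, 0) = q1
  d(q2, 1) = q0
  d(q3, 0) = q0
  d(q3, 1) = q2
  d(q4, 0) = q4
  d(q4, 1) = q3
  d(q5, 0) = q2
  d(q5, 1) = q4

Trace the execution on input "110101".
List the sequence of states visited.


Input: 110101
d(q0, 1) = q5
d(q5, 1) = q4
d(q4, 0) = q4
d(q4, 1) = q3
d(q3, 0) = q0
d(q0, 1) = q5


q0 -> q5 -> q4 -> q4 -> q3 -> q0 -> q5


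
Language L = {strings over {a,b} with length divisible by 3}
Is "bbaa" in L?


length = 4; 4 mod 3 = 1

No, "bbaa" is not in L


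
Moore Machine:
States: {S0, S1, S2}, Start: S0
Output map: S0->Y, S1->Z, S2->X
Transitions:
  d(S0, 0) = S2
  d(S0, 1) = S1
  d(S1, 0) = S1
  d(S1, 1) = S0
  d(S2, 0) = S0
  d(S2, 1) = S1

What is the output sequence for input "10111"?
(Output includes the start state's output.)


Start: S0 (output Y)
  --1--> S1 (output Z)
  --0--> S1 (output Z)
  --1--> S0 (output Y)
  --1--> S1 (output Z)
  --1--> S0 (output Y)

"YZZYZY"


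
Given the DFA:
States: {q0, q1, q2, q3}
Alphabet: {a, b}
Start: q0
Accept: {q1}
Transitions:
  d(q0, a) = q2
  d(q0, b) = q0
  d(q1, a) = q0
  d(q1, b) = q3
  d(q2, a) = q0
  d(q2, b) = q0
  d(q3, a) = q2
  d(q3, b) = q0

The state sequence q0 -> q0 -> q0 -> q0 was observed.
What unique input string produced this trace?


Trace back each transition to find the symbol:
  q0 --[b]--> q0
  q0 --[b]--> q0
  q0 --[b]--> q0

"bbb"


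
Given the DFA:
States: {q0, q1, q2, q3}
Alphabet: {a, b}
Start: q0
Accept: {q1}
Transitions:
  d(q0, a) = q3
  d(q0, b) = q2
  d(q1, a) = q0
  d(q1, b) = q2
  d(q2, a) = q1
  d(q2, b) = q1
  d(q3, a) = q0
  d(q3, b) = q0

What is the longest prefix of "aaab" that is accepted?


Run the DFA, marking each prefix where the state is accepting:
  "" -> q0 [reject]
  "a" -> q3 [reject]
  "aa" -> q0 [reject]
  "aaa" -> q3 [reject]
  "aaab" -> q0 [reject]

No prefix is accepted


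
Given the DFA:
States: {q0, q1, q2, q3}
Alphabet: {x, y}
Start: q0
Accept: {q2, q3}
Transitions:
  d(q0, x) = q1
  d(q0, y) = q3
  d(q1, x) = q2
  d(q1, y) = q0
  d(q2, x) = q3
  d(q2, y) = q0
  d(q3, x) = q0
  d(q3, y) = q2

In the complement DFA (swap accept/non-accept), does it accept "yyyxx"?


Trace: q0 -> q3 -> q2 -> q0 -> q1 -> q2
Final: q2
Original accept: {q2, q3}
Complement: q2 is in original accept

No, complement rejects (original accepts)


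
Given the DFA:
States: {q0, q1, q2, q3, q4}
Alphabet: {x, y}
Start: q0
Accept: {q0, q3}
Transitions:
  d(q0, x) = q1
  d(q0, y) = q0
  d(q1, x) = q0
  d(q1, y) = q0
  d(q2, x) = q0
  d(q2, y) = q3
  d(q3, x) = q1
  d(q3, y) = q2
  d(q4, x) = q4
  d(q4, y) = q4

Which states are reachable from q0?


BFS from q0:
  layer 0: {q0}
  layer 1: {q1}

{q0, q1}


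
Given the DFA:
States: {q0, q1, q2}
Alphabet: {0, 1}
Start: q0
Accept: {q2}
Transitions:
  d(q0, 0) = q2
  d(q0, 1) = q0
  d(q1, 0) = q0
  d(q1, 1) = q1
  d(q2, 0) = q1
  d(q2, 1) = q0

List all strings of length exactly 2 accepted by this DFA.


All strings of length 2: 4 total
Accepted: 1

"10"


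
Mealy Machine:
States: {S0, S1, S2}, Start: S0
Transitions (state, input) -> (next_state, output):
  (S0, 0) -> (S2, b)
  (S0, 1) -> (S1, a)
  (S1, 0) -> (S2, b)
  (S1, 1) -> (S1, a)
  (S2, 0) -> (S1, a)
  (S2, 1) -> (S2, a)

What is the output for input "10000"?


Step-by-step:
  (S0, 1) -> (S1, a)
  (S1, 0) -> (S2, b)
  (S2, 0) -> (S1, a)
  (S1, 0) -> (S2, b)
  (S2, 0) -> (S1, a)

"ababa"


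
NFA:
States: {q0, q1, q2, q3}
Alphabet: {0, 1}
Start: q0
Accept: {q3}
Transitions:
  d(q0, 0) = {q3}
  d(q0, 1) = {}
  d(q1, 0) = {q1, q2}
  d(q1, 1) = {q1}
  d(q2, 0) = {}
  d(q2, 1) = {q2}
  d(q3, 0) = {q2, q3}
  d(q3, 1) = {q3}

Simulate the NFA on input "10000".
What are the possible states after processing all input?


Start: {q0}
  --1--> {}
  --0--> {}
  --0--> {}
  --0--> {}
  --0--> {}

{} (empty set, no valid transitions)


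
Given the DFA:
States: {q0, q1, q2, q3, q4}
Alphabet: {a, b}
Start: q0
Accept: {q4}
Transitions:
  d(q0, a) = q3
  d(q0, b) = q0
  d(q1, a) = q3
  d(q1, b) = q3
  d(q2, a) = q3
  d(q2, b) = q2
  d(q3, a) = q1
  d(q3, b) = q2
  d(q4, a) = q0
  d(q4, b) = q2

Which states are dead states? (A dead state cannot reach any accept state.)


Forward reachability from each state:
  q0 -> reaches {q0, q1, q2, q3}, no accept state (dead)
  q1 -> reaches {q1, q2, q3}, no accept state (dead)
  q2 -> reaches {q1, q2, q3}, no accept state (dead)
  q3 -> reaches {q1, q2, q3}, no accept state (dead)
  q4 -> reaches accept state q4 (live)

{q0, q1, q2, q3}


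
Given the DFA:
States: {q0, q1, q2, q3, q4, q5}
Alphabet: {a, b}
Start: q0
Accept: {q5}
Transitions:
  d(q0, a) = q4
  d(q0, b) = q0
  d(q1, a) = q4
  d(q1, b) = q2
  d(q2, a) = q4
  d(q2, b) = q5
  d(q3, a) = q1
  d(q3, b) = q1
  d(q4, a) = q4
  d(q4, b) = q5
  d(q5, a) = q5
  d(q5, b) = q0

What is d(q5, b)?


Looking up transition d(q5, b)

q0


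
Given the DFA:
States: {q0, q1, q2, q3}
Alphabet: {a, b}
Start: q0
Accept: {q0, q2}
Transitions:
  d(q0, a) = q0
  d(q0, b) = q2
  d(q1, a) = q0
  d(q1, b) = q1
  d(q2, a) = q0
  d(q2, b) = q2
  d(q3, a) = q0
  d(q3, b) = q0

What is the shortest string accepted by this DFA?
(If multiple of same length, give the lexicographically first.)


BFS by string length (lex-first path to each state shown):
  len 0: q0<-""
Found accept state at length 0.

"" (empty string)


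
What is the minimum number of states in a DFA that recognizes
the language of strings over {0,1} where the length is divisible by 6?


States track (length) mod 6.
Need 6 states: one per remainder 0..5; accept = remainder 0.

6


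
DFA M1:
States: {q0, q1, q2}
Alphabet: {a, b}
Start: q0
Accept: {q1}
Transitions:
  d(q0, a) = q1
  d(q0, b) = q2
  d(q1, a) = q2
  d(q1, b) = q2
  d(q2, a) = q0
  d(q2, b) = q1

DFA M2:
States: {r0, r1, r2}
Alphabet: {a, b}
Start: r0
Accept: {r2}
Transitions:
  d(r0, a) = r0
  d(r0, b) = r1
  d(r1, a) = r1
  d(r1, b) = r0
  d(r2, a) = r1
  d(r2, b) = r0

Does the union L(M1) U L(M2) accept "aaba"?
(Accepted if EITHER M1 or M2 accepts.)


M1: final=q2 accepted=False
M2: final=r1 accepted=False

No, union rejects (neither accepts)


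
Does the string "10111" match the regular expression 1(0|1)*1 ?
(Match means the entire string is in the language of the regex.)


|string| = 5; first = '1'; last = '1'

Yes, "10111" matches 1(0|1)*1


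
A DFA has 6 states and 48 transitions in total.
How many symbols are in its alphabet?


Each state has exactly one transition per symbol.
|alphabet| = transitions / states = 48 / 6 = 8

8


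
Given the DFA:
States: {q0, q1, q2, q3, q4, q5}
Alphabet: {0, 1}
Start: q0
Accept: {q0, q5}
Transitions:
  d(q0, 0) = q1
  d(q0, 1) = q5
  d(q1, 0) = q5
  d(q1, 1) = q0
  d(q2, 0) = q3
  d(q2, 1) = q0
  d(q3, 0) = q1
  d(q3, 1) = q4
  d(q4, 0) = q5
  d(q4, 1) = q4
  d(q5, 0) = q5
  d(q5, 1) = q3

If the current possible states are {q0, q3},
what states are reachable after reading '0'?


Apply transition on '0' from each current state:
  d(q0, 0) = q1
  d(q3, 0) = q1

{q1}


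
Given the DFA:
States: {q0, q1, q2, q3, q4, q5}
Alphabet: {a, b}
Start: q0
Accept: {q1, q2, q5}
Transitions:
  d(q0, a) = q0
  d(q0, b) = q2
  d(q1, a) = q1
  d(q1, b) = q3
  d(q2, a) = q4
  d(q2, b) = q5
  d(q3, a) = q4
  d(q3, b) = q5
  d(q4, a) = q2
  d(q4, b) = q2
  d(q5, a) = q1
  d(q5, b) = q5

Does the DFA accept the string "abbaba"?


Trace: q0 -> q0 -> q2 -> q5 -> q1 -> q3 -> q4
Final state: q4
Accept states: {q1, q2, q5}

No, rejected (final state q4 is not an accept state)


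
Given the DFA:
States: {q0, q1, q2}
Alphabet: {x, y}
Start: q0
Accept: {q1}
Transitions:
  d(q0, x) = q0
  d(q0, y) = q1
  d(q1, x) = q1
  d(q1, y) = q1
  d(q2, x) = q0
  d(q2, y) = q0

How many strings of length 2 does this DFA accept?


Enumerating all length-2 strings:
  "xx" -> q0 [reject]
  "xy" -> q1 [accept]
  "yx" -> q1 [accept]
  "yy" -> q1 [accept]

3 out of 4


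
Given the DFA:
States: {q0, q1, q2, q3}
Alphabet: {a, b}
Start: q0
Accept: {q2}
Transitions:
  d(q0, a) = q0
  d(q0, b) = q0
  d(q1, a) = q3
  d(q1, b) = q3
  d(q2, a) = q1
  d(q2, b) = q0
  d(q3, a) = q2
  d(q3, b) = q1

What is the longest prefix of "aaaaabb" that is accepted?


Run the DFA, marking each prefix where the state is accepting:
  "" -> q0 [reject]
  "a" -> q0 [reject]
  "aa" -> q0 [reject]
  "aaa" -> q0 [reject]
  "aaaa" -> q0 [reject]
  "aaaaa" -> q0 [reject]
  "aaaaab" -> q0 [reject]
  "aaaaabb" -> q0 [reject]

No prefix is accepted


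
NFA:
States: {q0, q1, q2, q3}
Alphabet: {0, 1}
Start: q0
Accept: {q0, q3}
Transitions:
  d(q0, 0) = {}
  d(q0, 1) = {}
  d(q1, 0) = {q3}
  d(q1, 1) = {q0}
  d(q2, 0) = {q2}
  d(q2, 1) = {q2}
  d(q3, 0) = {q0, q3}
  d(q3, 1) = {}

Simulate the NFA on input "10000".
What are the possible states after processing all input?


Start: {q0}
  --1--> {}
  --0--> {}
  --0--> {}
  --0--> {}
  --0--> {}

{} (empty set, no valid transitions)


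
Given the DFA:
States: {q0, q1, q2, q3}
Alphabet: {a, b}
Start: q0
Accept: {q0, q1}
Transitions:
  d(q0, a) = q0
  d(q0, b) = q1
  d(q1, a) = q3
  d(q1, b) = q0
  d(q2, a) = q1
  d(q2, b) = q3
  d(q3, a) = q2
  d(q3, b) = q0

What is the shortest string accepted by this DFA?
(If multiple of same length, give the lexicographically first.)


BFS by string length (lex-first path to each state shown):
  len 0: q0<-""
Found accept state at length 0.

"" (empty string)


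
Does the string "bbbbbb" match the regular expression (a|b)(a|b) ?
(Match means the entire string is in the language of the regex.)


|string| = 6; first = 'b'; last = 'b'

No, "bbbbbb" does not match (a|b)(a|b)


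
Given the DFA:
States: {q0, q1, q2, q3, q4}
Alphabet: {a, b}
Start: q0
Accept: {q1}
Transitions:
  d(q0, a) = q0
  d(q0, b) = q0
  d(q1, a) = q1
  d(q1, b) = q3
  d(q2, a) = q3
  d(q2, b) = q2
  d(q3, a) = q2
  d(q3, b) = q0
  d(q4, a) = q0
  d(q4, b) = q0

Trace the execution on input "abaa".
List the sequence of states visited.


Input: abaa
d(q0, a) = q0
d(q0, b) = q0
d(q0, a) = q0
d(q0, a) = q0


q0 -> q0 -> q0 -> q0 -> q0


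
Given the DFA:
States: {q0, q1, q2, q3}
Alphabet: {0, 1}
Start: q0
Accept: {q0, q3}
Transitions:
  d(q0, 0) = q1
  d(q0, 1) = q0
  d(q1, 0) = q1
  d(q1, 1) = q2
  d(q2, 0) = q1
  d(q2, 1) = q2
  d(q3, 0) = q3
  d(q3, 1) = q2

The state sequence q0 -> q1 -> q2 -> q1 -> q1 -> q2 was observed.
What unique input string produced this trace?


Trace back each transition to find the symbol:
  q0 --[0]--> q1
  q1 --[1]--> q2
  q2 --[0]--> q1
  q1 --[0]--> q1
  q1 --[1]--> q2

"01001"


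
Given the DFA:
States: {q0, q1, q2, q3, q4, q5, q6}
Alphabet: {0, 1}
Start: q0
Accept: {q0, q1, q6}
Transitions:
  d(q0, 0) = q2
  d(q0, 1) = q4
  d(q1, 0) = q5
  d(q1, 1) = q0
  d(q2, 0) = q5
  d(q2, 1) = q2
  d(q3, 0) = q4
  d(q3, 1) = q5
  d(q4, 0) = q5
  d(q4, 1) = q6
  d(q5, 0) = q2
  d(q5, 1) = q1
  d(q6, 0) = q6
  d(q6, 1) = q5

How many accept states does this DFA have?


Accept states listed: {q0, q1, q6}
Counting: q0(1) q1(2) q6(3)

3


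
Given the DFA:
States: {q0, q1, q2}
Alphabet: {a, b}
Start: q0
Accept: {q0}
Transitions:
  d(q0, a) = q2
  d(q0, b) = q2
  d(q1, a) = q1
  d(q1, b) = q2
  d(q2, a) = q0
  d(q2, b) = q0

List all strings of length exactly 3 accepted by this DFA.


All strings of length 3: 8 total
Accepted: 0

None


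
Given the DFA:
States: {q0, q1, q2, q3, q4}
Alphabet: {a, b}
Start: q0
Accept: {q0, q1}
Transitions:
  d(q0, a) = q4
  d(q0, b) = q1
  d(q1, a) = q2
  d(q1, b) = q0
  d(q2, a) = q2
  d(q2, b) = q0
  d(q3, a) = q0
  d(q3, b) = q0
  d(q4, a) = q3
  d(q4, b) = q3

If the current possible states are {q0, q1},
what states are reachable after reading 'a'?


Apply transition on 'a' from each current state:
  d(q0, a) = q4
  d(q1, a) = q2

{q2, q4}


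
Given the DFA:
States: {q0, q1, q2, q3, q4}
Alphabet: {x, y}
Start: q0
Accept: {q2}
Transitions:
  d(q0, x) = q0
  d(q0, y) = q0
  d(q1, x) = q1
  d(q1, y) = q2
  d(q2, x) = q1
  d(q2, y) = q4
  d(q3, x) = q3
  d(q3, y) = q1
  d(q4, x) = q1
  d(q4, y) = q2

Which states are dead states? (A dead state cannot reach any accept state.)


Forward reachability from each state:
  q0 -> reaches {q0}, no accept state (dead)
  q1 -> reaches accept state q2 (live)
  q2 -> reaches accept state q2 (live)
  q3 -> reaches accept state q2 (live)
  q4 -> reaches accept state q2 (live)

{q0}


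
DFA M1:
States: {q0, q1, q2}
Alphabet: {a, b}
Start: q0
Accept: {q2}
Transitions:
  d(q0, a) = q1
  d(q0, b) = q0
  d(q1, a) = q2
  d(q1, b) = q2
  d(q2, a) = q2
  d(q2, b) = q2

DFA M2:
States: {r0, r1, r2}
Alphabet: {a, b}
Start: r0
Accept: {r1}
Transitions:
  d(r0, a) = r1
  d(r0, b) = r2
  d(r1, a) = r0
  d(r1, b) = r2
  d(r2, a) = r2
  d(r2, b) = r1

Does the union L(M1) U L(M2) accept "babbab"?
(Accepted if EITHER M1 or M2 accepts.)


M1: final=q2 accepted=True
M2: final=r1 accepted=True

Yes, union accepts


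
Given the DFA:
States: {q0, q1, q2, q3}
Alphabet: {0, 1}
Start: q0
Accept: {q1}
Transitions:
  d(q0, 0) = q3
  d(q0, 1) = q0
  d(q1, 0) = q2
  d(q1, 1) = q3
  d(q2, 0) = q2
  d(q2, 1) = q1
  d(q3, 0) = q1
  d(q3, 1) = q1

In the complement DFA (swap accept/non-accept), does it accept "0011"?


Trace: q0 -> q3 -> q1 -> q3 -> q1
Final: q1
Original accept: {q1}
Complement: q1 is in original accept

No, complement rejects (original accepts)


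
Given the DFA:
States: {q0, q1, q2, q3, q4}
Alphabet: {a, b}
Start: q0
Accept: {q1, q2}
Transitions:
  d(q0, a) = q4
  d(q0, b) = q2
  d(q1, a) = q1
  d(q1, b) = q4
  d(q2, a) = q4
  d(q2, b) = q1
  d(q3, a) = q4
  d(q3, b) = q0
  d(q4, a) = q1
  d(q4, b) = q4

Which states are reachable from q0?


BFS from q0:
  layer 0: {q0}
  layer 1: {q2, q4}
  layer 2: {q1}

{q0, q1, q2, q4}


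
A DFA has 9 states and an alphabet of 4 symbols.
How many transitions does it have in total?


Each state has exactly one transition per symbol.
9 * 4 = 36

36


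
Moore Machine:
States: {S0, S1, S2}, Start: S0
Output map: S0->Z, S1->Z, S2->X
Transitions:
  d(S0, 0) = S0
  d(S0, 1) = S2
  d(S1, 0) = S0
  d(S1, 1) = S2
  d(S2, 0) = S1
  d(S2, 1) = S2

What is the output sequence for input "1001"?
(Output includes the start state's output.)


Start: S0 (output Z)
  --1--> S2 (output X)
  --0--> S1 (output Z)
  --0--> S0 (output Z)
  --1--> S2 (output X)

"ZXZZX"


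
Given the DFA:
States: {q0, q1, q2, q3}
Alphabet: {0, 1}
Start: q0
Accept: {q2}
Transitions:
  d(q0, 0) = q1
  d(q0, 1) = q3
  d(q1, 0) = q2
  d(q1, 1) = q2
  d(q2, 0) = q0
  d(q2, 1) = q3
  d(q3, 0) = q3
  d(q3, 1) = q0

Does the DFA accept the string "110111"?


Trace: q0 -> q3 -> q0 -> q1 -> q2 -> q3 -> q0
Final state: q0
Accept states: {q2}

No, rejected (final state q0 is not an accept state)


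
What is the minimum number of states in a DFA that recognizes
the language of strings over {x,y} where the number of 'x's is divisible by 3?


States track (count of 'x') mod 3.
Need 3 states: one per remainder 0..2; accept = remainder 0.

3


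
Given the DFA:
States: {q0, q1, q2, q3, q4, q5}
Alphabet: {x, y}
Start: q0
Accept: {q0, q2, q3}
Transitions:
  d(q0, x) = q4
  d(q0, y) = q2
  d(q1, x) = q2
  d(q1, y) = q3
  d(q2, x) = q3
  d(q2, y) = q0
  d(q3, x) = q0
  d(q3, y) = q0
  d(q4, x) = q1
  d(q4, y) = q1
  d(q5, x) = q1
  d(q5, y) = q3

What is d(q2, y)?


Looking up transition d(q2, y)

q0


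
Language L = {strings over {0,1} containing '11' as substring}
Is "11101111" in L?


'11' occurs at index 0

Yes, "11101111" is in L


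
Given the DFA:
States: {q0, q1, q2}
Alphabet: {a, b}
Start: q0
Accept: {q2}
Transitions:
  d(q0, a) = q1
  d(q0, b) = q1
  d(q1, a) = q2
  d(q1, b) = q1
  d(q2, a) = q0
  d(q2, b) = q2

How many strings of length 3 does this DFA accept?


Enumerating all length-3 strings:
  "aaa" -> q0 [reject]
  "aab" -> q2 [accept]
  "aba" -> q2 [accept]
  "abb" -> q1 [reject]
  "baa" -> q0 [reject]
  "bab" -> q2 [accept]
  "bba" -> q2 [accept]
  "bbb" -> q1 [reject]

4 out of 8


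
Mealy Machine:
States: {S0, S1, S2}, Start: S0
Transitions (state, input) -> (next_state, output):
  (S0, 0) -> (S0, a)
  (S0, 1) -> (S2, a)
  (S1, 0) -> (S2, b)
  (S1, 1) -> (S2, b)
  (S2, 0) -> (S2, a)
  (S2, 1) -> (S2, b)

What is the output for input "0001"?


Step-by-step:
  (S0, 0) -> (S0, a)
  (S0, 0) -> (S0, a)
  (S0, 0) -> (S0, a)
  (S0, 1) -> (S2, a)

"aaaa"


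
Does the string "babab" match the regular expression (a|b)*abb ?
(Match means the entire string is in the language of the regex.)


|string| = 5; first = 'b'; last = 'b'

No, "babab" does not match (a|b)*abb


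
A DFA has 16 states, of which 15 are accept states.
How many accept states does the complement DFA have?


Complement swaps accept and non-accept states.
16 - 15 = 1

1


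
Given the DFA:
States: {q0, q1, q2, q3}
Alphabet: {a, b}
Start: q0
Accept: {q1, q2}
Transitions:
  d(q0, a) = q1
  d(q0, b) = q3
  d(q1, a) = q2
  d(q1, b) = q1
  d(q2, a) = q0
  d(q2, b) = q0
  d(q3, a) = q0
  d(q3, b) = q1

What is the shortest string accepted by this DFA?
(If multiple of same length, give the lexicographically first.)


BFS by string length (lex-first path to each state shown):
  len 0: q0<-""
  len 1: q1<-"a", q3<-"b"
Found accept state at length 1.

"a"


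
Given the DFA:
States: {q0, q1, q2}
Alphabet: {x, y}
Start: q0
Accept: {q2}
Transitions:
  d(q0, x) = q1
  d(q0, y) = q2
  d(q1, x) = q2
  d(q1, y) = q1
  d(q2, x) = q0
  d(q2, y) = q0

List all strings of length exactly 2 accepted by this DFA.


All strings of length 2: 4 total
Accepted: 1

"xx"


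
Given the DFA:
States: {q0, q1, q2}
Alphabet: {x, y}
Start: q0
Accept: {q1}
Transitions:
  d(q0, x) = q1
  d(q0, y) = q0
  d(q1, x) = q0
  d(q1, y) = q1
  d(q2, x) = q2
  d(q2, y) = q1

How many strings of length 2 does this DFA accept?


Enumerating all length-2 strings:
  "xx" -> q0 [reject]
  "xy" -> q1 [accept]
  "yx" -> q1 [accept]
  "yy" -> q0 [reject]

2 out of 4


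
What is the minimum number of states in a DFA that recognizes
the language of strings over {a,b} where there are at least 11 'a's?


States: count = 0, 1, ..., 10, and a final '>= 11' state.
Total: 11 + 1 = 12. Accept = '>= 11' state.

12


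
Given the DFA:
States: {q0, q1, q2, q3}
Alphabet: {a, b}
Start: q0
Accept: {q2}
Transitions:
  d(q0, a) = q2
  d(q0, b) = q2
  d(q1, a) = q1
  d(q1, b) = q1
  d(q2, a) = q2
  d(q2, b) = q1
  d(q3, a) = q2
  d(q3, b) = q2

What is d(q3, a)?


Looking up transition d(q3, a)

q2


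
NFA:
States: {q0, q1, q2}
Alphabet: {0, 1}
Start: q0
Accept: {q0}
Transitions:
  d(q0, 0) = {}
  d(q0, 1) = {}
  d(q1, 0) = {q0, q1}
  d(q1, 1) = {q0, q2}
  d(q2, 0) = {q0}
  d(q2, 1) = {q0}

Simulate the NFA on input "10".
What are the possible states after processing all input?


Start: {q0}
  --1--> {}
  --0--> {}

{} (empty set, no valid transitions)


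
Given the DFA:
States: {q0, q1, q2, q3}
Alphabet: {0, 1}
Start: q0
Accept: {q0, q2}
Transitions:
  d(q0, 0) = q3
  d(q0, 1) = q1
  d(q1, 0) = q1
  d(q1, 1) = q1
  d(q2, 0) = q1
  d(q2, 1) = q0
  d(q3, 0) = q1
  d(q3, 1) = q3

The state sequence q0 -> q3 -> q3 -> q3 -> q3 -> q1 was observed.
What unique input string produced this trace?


Trace back each transition to find the symbol:
  q0 --[0]--> q3
  q3 --[1]--> q3
  q3 --[1]--> q3
  q3 --[1]--> q3
  q3 --[0]--> q1

"01110"


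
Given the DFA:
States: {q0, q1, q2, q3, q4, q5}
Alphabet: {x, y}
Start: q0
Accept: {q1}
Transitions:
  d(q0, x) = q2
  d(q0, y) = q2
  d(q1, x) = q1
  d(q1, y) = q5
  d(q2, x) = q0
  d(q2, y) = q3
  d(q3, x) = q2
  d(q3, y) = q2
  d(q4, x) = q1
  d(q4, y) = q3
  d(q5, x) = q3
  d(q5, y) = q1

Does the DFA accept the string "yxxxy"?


Trace: q0 -> q2 -> q0 -> q2 -> q0 -> q2
Final state: q2
Accept states: {q1}

No, rejected (final state q2 is not an accept state)


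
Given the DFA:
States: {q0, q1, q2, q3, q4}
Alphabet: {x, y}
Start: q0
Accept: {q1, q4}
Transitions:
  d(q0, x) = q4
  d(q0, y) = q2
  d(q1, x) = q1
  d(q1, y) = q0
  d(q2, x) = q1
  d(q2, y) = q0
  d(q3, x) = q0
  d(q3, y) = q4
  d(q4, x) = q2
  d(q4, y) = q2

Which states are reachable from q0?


BFS from q0:
  layer 0: {q0}
  layer 1: {q2, q4}
  layer 2: {q1}

{q0, q1, q2, q4}


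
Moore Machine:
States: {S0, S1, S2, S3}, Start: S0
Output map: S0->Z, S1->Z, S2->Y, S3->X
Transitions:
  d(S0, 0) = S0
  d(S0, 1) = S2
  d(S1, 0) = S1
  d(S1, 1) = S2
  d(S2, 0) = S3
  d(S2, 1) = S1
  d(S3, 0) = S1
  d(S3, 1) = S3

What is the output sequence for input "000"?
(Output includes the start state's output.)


Start: S0 (output Z)
  --0--> S0 (output Z)
  --0--> S0 (output Z)
  --0--> S0 (output Z)

"ZZZZ"


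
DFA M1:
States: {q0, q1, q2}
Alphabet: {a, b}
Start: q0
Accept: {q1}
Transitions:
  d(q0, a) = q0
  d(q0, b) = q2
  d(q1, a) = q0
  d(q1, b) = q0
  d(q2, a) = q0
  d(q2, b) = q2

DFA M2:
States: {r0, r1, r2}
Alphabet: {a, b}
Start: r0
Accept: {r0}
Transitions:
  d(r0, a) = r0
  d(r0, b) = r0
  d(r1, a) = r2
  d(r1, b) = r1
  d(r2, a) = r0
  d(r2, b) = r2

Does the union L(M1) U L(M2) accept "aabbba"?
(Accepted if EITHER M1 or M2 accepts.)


M1: final=q0 accepted=False
M2: final=r0 accepted=True

Yes, union accepts


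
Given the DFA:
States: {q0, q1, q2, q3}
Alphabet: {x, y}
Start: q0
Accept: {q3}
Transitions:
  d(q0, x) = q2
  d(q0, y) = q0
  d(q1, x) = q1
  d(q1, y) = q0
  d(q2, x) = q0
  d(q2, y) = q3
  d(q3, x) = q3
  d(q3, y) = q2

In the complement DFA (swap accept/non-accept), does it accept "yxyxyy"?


Trace: q0 -> q0 -> q2 -> q3 -> q3 -> q2 -> q3
Final: q3
Original accept: {q3}
Complement: q3 is in original accept

No, complement rejects (original accepts)


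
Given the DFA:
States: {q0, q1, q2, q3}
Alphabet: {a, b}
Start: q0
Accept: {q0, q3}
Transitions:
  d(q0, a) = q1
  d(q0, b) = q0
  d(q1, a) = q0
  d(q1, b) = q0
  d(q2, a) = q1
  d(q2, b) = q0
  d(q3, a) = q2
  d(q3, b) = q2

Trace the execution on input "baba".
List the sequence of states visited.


Input: baba
d(q0, b) = q0
d(q0, a) = q1
d(q1, b) = q0
d(q0, a) = q1


q0 -> q0 -> q1 -> q0 -> q1


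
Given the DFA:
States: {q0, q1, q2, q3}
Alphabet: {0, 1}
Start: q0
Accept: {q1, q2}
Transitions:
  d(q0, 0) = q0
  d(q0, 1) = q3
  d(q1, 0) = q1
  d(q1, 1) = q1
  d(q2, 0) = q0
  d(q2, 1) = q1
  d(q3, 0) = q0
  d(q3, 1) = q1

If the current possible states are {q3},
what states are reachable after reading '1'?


Apply transition on '1' from each current state:
  d(q3, 1) = q1

{q1}


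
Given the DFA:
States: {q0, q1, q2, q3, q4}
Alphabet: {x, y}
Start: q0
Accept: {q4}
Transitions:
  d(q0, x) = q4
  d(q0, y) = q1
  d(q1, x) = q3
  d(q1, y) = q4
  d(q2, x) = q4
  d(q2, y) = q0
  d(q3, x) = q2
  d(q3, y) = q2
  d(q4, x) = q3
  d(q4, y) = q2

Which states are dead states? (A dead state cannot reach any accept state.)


Forward reachability from each state:
  q0 -> reaches accept state q4 (live)
  q1 -> reaches accept state q4 (live)
  q2 -> reaches accept state q4 (live)
  q3 -> reaches accept state q4 (live)
  q4 -> reaches accept state q4 (live)

None (all states can reach an accept state)


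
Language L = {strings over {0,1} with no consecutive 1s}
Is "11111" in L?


'11' occurs at index 0

No, "11111" is not in L
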